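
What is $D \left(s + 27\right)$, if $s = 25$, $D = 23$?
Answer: $1196$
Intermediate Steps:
$D \left(s + 27\right) = 23 \left(25 + 27\right) = 23 \cdot 52 = 1196$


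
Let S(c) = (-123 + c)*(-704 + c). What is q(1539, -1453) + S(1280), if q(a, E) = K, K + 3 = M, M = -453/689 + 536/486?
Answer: 111578282756/167427 ≈ 6.6643e+5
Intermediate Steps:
M = 74573/167427 (M = -453*1/689 + 536*(1/486) = -453/689 + 268/243 = 74573/167427 ≈ 0.44541)
S(c) = (-704 + c)*(-123 + c)
K = -427708/167427 (K = -3 + 74573/167427 = -427708/167427 ≈ -2.5546)
q(a, E) = -427708/167427
q(1539, -1453) + S(1280) = -427708/167427 + (86592 + 1280² - 827*1280) = -427708/167427 + (86592 + 1638400 - 1058560) = -427708/167427 + 666432 = 111578282756/167427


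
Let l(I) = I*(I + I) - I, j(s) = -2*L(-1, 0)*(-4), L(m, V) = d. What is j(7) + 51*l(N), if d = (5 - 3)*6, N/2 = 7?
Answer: 19374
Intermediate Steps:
N = 14 (N = 2*7 = 14)
d = 12 (d = 2*6 = 12)
L(m, V) = 12
j(s) = 96 (j(s) = -2*12*(-4) = -24*(-4) = 96)
l(I) = -I + 2*I² (l(I) = I*(2*I) - I = 2*I² - I = -I + 2*I²)
j(7) + 51*l(N) = 96 + 51*(14*(-1 + 2*14)) = 96 + 51*(14*(-1 + 28)) = 96 + 51*(14*27) = 96 + 51*378 = 96 + 19278 = 19374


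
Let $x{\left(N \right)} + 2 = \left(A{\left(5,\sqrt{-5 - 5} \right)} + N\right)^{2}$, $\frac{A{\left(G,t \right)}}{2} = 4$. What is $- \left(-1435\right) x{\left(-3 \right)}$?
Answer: $33005$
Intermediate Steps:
$A{\left(G,t \right)} = 8$ ($A{\left(G,t \right)} = 2 \cdot 4 = 8$)
$x{\left(N \right)} = -2 + \left(8 + N\right)^{2}$
$- \left(-1435\right) x{\left(-3 \right)} = - \left(-1435\right) \left(-2 + \left(8 - 3\right)^{2}\right) = - \left(-1435\right) \left(-2 + 5^{2}\right) = - \left(-1435\right) \left(-2 + 25\right) = - \left(-1435\right) 23 = \left(-1\right) \left(-33005\right) = 33005$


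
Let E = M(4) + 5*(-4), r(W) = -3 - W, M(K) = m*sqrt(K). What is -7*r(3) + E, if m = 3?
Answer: 28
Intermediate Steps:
M(K) = 3*sqrt(K)
E = -14 (E = 3*sqrt(4) + 5*(-4) = 3*2 - 20 = 6 - 20 = -14)
-7*r(3) + E = -7*(-3 - 1*3) - 14 = -7*(-3 - 3) - 14 = -7*(-6) - 14 = 42 - 14 = 28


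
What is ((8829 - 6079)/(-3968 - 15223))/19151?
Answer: -250/33411531 ≈ -7.4824e-6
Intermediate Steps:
((8829 - 6079)/(-3968 - 15223))/19151 = (2750/(-19191))*(1/19151) = (2750*(-1/19191))*(1/19151) = -2750/19191*1/19151 = -250/33411531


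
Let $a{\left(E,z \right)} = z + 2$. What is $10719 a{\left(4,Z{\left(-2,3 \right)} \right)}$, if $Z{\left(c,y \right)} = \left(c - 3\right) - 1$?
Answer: $-42876$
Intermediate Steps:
$Z{\left(c,y \right)} = -4 + c$ ($Z{\left(c,y \right)} = \left(-3 + c\right) - 1 = -4 + c$)
$a{\left(E,z \right)} = 2 + z$
$10719 a{\left(4,Z{\left(-2,3 \right)} \right)} = 10719 \left(2 - 6\right) = 10719 \left(-4\right) = -42876$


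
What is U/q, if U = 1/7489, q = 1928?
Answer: 1/14438792 ≈ 6.9258e-8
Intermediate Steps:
U = 1/7489 ≈ 0.00013353
U/q = (1/7489)/1928 = (1/7489)*(1/1928) = 1/14438792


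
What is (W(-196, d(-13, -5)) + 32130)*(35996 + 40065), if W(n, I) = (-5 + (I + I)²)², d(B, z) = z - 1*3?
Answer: 7235758991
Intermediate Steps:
d(B, z) = -3 + z (d(B, z) = z - 3 = -3 + z)
W(n, I) = (-5 + 4*I²)² (W(n, I) = (-5 + (2*I)²)² = (-5 + 4*I²)²)
(W(-196, d(-13, -5)) + 32130)*(35996 + 40065) = ((-5 + 4*(-3 - 5)²)² + 32130)*(35996 + 40065) = ((-5 + 4*(-8)²)² + 32130)*76061 = ((-5 + 4*64)² + 32130)*76061 = ((-5 + 256)² + 32130)*76061 = (251² + 32130)*76061 = (63001 + 32130)*76061 = 95131*76061 = 7235758991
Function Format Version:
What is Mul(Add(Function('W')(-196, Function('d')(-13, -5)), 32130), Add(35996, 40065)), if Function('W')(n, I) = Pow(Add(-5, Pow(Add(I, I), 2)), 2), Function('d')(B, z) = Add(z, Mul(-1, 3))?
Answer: 7235758991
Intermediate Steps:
Function('d')(B, z) = Add(-3, z) (Function('d')(B, z) = Add(z, -3) = Add(-3, z))
Function('W')(n, I) = Pow(Add(-5, Mul(4, Pow(I, 2))), 2) (Function('W')(n, I) = Pow(Add(-5, Pow(Mul(2, I), 2)), 2) = Pow(Add(-5, Mul(4, Pow(I, 2))), 2))
Mul(Add(Function('W')(-196, Function('d')(-13, -5)), 32130), Add(35996, 40065)) = Mul(Add(Pow(Add(-5, Mul(4, Pow(Add(-3, -5), 2))), 2), 32130), Add(35996, 40065)) = Mul(Add(Pow(Add(-5, Mul(4, Pow(-8, 2))), 2), 32130), 76061) = Mul(Add(Pow(Add(-5, Mul(4, 64)), 2), 32130), 76061) = Mul(Add(Pow(Add(-5, 256), 2), 32130), 76061) = Mul(Add(Pow(251, 2), 32130), 76061) = Mul(Add(63001, 32130), 76061) = Mul(95131, 76061) = 7235758991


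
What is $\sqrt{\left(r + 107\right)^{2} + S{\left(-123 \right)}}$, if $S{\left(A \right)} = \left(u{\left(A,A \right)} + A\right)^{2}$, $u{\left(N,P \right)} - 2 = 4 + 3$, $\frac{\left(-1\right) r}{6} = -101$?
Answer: $13 \sqrt{3085} \approx 722.06$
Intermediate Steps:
$r = 606$ ($r = \left(-6\right) \left(-101\right) = 606$)
$u{\left(N,P \right)} = 9$ ($u{\left(N,P \right)} = 2 + \left(4 + 3\right) = 2 + 7 = 9$)
$S{\left(A \right)} = \left(9 + A\right)^{2}$
$\sqrt{\left(r + 107\right)^{2} + S{\left(-123 \right)}} = \sqrt{\left(606 + 107\right)^{2} + \left(9 - 123\right)^{2}} = \sqrt{713^{2} + \left(-114\right)^{2}} = \sqrt{508369 + 12996} = \sqrt{521365} = 13 \sqrt{3085}$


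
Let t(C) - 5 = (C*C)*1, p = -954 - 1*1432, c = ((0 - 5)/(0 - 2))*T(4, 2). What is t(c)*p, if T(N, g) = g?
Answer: -71580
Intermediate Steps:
c = 5 (c = ((0 - 5)/(0 - 2))*2 = -5/(-2)*2 = -5*(-1/2)*2 = (5/2)*2 = 5)
p = -2386 (p = -954 - 1432 = -2386)
t(C) = 5 + C**2 (t(C) = 5 + (C*C)*1 = 5 + C**2*1 = 5 + C**2)
t(c)*p = (5 + 5**2)*(-2386) = (5 + 25)*(-2386) = 30*(-2386) = -71580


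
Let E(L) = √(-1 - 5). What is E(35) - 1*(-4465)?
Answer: 4465 + I*√6 ≈ 4465.0 + 2.4495*I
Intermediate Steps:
E(L) = I*√6 (E(L) = √(-6) = I*√6)
E(35) - 1*(-4465) = I*√6 - 1*(-4465) = I*√6 + 4465 = 4465 + I*√6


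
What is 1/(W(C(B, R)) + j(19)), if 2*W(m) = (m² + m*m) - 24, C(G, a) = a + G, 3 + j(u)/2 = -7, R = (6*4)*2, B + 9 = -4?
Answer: 1/1193 ≈ 0.00083822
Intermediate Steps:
B = -13 (B = -9 - 4 = -13)
R = 48 (R = 24*2 = 48)
j(u) = -20 (j(u) = -6 + 2*(-7) = -6 - 14 = -20)
C(G, a) = G + a
W(m) = -12 + m² (W(m) = ((m² + m*m) - 24)/2 = ((m² + m²) - 24)/2 = (2*m² - 24)/2 = (-24 + 2*m²)/2 = -12 + m²)
1/(W(C(B, R)) + j(19)) = 1/((-12 + (-13 + 48)²) - 20) = 1/((-12 + 35²) - 20) = 1/((-12 + 1225) - 20) = 1/(1213 - 20) = 1/1193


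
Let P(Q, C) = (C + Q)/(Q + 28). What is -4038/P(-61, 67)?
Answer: 22209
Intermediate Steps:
P(Q, C) = (C + Q)/(28 + Q)
-4038/P(-61, 67) = -4038*(28 - 61)/(67 - 61) = -4038/(6/(-33)) = -4038/((-1/33*6)) = -4038/(-2/11) = -4038*(-11/2) = 22209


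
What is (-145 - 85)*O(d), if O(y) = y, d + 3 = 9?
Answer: -1380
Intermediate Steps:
d = 6 (d = -3 + 9 = 6)
(-145 - 85)*O(d) = (-145 - 85)*6 = -230*6 = -1380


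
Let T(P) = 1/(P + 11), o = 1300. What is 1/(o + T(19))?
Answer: 30/39001 ≈ 0.00076921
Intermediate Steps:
T(P) = 1/(11 + P)
1/(o + T(19)) = 1/(1300 + 1/(11 + 19)) = 1/(1300 + 1/30) = 1/(39001/30) = 30/39001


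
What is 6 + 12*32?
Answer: 390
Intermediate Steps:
6 + 12*32 = 6 + 384 = 390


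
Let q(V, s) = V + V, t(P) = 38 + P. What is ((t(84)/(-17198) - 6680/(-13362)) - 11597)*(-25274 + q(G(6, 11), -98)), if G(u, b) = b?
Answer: 16823346974276048/57449919 ≈ 2.9283e+8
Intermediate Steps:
q(V, s) = 2*V
((t(84)/(-17198) - 6680/(-13362)) - 11597)*(-25274 + q(G(6, 11), -98)) = (((38 + 84)/(-17198) - 6680/(-13362)) - 11597)*(-25274 + 2*11) = ((122*(-1/17198) - 6680*(-1/13362)) - 11597)*(-25274 + 22) = ((-61/8599 + 3340/6681) - 11597)*(-25252) = (28313119/57449919 - 11597)*(-25252) = -666218397524/57449919*(-25252) = 16823346974276048/57449919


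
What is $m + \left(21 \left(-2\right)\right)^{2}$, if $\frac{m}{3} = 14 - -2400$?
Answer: $9006$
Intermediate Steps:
$m = 7242$ ($m = 3 \left(14 - -2400\right) = 3 \left(14 + 2400\right) = 3 \cdot 2414 = 7242$)
$m + \left(21 \left(-2\right)\right)^{2} = 7242 + \left(21 \left(-2\right)\right)^{2} = 7242 + \left(-42\right)^{2} = 7242 + 1764 = 9006$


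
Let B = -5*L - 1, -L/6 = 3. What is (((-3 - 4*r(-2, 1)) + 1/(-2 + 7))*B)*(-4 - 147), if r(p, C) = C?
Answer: 456926/5 ≈ 91385.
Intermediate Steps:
L = -18 (L = -6*3 = -18)
B = 89 (B = -5*(-18) - 1 = 90 - 1 = 89)
(((-3 - 4*r(-2, 1)) + 1/(-2 + 7))*B)*(-4 - 147) = (((-3 - 4*1) + 1/(-2 + 7))*89)*(-4 - 147) = (((-3 - 4) + 1/5)*89)*(-151) = ((-7 + 1/5)*89)*(-151) = -34/5*89*(-151) = -3026/5*(-151) = 456926/5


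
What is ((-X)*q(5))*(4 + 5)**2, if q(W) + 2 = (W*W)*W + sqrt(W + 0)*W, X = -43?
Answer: 428409 + 17415*sqrt(5) ≈ 4.6735e+5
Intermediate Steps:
q(W) = -2 + W**3 + W**(3/2) (q(W) = -2 + ((W*W)*W + sqrt(W + 0)*W) = -2 + (W**2*W + sqrt(W)*W) = -2 + (W**3 + W**(3/2)) = -2 + W**3 + W**(3/2))
((-X)*q(5))*(4 + 5)**2 = ((-1*(-43))*(-2 + 5**3 + 5**(3/2)))*(4 + 5)**2 = (43*(-2 + 125 + 5*sqrt(5)))*9**2 = (43*(123 + 5*sqrt(5)))*81 = (5289 + 215*sqrt(5))*81 = 428409 + 17415*sqrt(5)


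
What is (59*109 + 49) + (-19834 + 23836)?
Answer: 10482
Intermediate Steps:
(59*109 + 49) + (-19834 + 23836) = (6431 + 49) + 4002 = 6480 + 4002 = 10482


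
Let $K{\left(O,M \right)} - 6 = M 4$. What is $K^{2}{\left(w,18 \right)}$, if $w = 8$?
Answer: $6084$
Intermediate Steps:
$K{\left(O,M \right)} = 6 + 4 M$ ($K{\left(O,M \right)} = 6 + M 4 = 6 + 4 M$)
$K^{2}{\left(w,18 \right)} = \left(6 + 4 \cdot 18\right)^{2} = \left(6 + 72\right)^{2} = 78^{2} = 6084$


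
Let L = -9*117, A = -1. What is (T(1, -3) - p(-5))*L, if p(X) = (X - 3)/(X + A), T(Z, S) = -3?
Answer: 4563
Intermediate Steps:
p(X) = (-3 + X)/(-1 + X) (p(X) = (X - 3)/(X - 1) = (-3 + X)/(-1 + X))
L = -1053
(T(1, -3) - p(-5))*L = (-3 - (-3 - 5)/(-1 - 5))*(-1053) = (-3 - (-8)/(-6))*(-1053) = (-3 - (-1)*(-8)/6)*(-1053) = (-3 - 1*4/3)*(-1053) = (-3 - 4/3)*(-1053) = -13/3*(-1053) = 4563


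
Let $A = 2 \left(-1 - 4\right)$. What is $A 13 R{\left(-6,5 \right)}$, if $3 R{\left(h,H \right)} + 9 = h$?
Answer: $650$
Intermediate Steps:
$R{\left(h,H \right)} = -3 + \frac{h}{3}$
$A = -10$ ($A = 2 \left(-5\right) = -10$)
$A 13 R{\left(-6,5 \right)} = \left(-10\right) 13 \left(-3 + \frac{1}{3} \left(-6\right)\right) = - 130 \left(-3 - 2\right) = \left(-130\right) \left(-5\right) = 650$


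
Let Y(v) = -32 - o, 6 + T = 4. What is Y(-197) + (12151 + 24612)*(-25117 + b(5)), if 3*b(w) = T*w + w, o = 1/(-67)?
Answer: -185610952505/201 ≈ -9.2344e+8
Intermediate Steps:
T = -2 (T = -6 + 4 = -2)
o = -1/67 ≈ -0.014925
b(w) = -w/3 (b(w) = (-2*w + w)/3 = (-w)/3 = -w/3)
Y(v) = -2143/67 (Y(v) = -32 - 1*(-1/67) = -32 + 1/67 = -2143/67)
Y(-197) + (12151 + 24612)*(-25117 + b(5)) = -2143/67 + (12151 + 24612)*(-25117 - 1/3*5) = -2143/67 + 36763*(-25117 - 5/3) = -2143/67 + 36763*(-75356/3) = -2143/67 - 2770312628/3 = -185610952505/201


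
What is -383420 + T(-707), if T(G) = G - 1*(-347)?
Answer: -383780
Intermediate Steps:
T(G) = 347 + G (T(G) = G + 347 = 347 + G)
-383420 + T(-707) = -383420 + (347 - 707) = -383420 - 360 = -383780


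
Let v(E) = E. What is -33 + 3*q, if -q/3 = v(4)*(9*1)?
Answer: -357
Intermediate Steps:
q = -108 (q = -12*9*1 = -12*9 = -3*36 = -108)
-33 + 3*q = -33 + 3*(-108) = -33 - 324 = -357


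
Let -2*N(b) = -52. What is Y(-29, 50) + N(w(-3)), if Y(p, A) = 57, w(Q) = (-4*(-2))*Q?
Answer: 83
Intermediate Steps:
w(Q) = 8*Q
N(b) = 26 (N(b) = -½*(-52) = 26)
Y(-29, 50) + N(w(-3)) = 57 + 26 = 83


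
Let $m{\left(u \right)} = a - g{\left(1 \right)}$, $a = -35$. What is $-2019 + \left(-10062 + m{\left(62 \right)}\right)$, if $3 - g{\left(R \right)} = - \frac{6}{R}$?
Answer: $-12125$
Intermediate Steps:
$g{\left(R \right)} = 3 + \frac{6}{R}$ ($g{\left(R \right)} = 3 - - \frac{6}{R} = 3 + \frac{6}{R}$)
$m{\left(u \right)} = -44$ ($m{\left(u \right)} = -35 - \left(3 + \frac{6}{1}\right) = -35 - \left(3 + 6 \cdot 1\right) = -35 - \left(3 + 6\right) = -35 - 9 = -44$)
$-2019 + \left(-10062 + m{\left(62 \right)}\right) = -2019 - 10106 = -12125$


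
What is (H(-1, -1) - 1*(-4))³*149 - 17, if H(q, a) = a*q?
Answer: 18608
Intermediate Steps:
(H(-1, -1) - 1*(-4))³*149 - 17 = (-1*(-1) - 1*(-4))³*149 - 17 = (1 + 4)³*149 - 17 = 5³*149 - 17 = 125*149 - 17 = 18625 - 17 = 18608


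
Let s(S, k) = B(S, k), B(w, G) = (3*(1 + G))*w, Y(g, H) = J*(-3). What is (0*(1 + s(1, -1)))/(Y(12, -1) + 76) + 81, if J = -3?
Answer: 81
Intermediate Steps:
Y(g, H) = 9 (Y(g, H) = -3*(-3) = 9)
B(w, G) = w*(3 + 3*G) (B(w, G) = (3 + 3*G)*w = w*(3 + 3*G))
s(S, k) = 3*S*(1 + k)
(0*(1 + s(1, -1)))/(Y(12, -1) + 76) + 81 = (0*(1 + 3*1*(1 - 1)))/(9 + 76) + 81 = (0*(1 + 3*1*0))/85 + 81 = (0*(1 + 0))*(1/85) + 81 = (0*1)*(1/85) + 81 = 0*(1/85) + 81 = 0 + 81 = 81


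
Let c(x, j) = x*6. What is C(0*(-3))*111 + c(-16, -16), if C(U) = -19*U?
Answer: -96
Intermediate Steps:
c(x, j) = 6*x
C(0*(-3))*111 + c(-16, -16) = -0*(-3)*111 + 6*(-16) = -19*0*111 - 96 = 0*111 - 96 = 0 - 96 = -96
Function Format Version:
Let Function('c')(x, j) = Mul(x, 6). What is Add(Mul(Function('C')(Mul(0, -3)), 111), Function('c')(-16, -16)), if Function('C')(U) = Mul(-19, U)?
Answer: -96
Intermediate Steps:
Function('c')(x, j) = Mul(6, x)
Add(Mul(Function('C')(Mul(0, -3)), 111), Function('c')(-16, -16)) = Add(Mul(Mul(-19, Mul(0, -3)), 111), Mul(6, -16)) = Add(Mul(Mul(-19, 0), 111), -96) = Add(Mul(0, 111), -96) = Add(0, -96) = -96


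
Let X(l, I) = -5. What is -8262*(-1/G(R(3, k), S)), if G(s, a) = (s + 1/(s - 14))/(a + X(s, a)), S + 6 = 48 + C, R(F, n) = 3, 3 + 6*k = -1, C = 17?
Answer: 1226907/8 ≈ 1.5336e+5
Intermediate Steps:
k = -⅔ (k = -½ + (⅙)*(-1) = -½ - ⅙ = -⅔ ≈ -0.66667)
S = 59 (S = -6 + (48 + 17) = -6 + 65 = 59)
G(s, a) = (s + 1/(-14 + s))/(-5 + a) (G(s, a) = (s + 1/(s - 14))/(a - 5) = (s + 1/(-14 + s))/(-5 + a))
-8262*(-1/G(R(3, k), S)) = -8262*(-(70 - 14*59 - 5*3 + 59*3)/(1 + 3² - 14*3)) = -8262*(-(70 - 826 - 15 + 177)/(1 + 9 - 42)) = -8262/((-(-32)/(-594))) = -8262/((-(-1)*(-32)/594)) = -8262/((-1*16/297)) = -8262/(-16/297) = -8262*(-297/16) = 1226907/8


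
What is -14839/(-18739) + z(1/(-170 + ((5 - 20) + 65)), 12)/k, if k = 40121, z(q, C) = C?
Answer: 595580387/751827419 ≈ 0.79218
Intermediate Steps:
-14839/(-18739) + z(1/(-170 + ((5 - 20) + 65)), 12)/k = -14839/(-18739) + 12/40121 = -14839*(-1/18739) + 12*(1/40121) = 14839/18739 + 12/40121 = 595580387/751827419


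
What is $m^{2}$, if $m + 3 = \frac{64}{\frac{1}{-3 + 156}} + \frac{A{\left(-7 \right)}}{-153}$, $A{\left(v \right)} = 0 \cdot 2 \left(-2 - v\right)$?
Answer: $95824521$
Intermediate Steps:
$A{\left(v \right)} = 0$ ($A{\left(v \right)} = 0 \left(-2 - v\right) = 0$)
$m = 9789$ ($m = -3 + \left(\frac{64}{\frac{1}{-3 + 156}} + \frac{0}{-153}\right) = -3 + \left(\frac{64}{\frac{1}{153}} + 0 \left(- \frac{1}{153}\right)\right) = -3 + \left(64 \frac{1}{\frac{1}{153}} + 0\right) = -3 + \left(64 \cdot 153 + 0\right) = -3 + \left(9792 + 0\right) = -3 + 9792 = 9789$)
$m^{2} = 9789^{2} = 95824521$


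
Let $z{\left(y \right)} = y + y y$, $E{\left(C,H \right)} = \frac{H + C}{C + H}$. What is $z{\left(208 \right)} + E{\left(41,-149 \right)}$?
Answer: $43473$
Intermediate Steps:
$E{\left(C,H \right)} = 1$ ($E{\left(C,H \right)} = \frac{C + H}{C + H} = 1$)
$z{\left(y \right)} = y + y^{2}$
$z{\left(208 \right)} + E{\left(41,-149 \right)} = 208 \left(1 + 208\right) + 1 = 208 \cdot 209 + 1 = 43472 + 1 = 43473$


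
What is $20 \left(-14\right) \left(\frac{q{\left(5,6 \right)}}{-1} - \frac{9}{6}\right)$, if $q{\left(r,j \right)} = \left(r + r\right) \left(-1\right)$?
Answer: $-2380$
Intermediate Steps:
$q{\left(r,j \right)} = - 2 r$ ($q{\left(r,j \right)} = 2 r \left(-1\right) = - 2 r$)
$20 \left(-14\right) \left(\frac{q{\left(5,6 \right)}}{-1} - \frac{9}{6}\right) = 20 \left(-14\right) \left(\frac{\left(-2\right) 5}{-1} - \frac{9}{6}\right) = - 280 \left(\left(-10\right) \left(-1\right) - \frac{3}{2}\right) = - 280 \left(10 - \frac{3}{2}\right) = \left(-280\right) \frac{17}{2} = -2380$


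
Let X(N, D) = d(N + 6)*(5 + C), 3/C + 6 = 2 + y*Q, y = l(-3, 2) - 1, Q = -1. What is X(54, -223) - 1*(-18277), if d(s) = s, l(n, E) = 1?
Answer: 18532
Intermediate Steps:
y = 0 (y = 1 - 1 = 0)
C = -¾ (C = 3/(-6 + (2 + 0*(-1))) = 3/(-6 + (2 + 0)) = 3/(-6 + 2) = 3/(-4) = 3*(-¼) = -¾ ≈ -0.75000)
X(N, D) = 51/2 + 17*N/4 (X(N, D) = (N + 6)*(5 - ¾) = (6 + N)*(17/4) = 51/2 + 17*N/4)
X(54, -223) - 1*(-18277) = (51/2 + (17/4)*54) - 1*(-18277) = (51/2 + 459/2) + 18277 = 255 + 18277 = 18532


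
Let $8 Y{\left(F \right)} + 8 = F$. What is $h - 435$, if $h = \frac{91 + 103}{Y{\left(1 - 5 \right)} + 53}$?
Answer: $- \frac{44417}{103} \approx -431.23$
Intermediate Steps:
$Y{\left(F \right)} = -1 + \frac{F}{8}$
$h = \frac{388}{103}$ ($h = \frac{91 + 103}{\left(-1 + \frac{1 - 5}{8}\right) + 53} = \frac{194}{\left(-1 + \frac{1}{8} \left(-4\right)\right) + 53} = \frac{194}{\left(-1 - \frac{1}{2}\right) + 53} = \frac{194}{- \frac{3}{2} + 53} = \frac{194}{\frac{103}{2}} = 194 \cdot \frac{2}{103} = \frac{388}{103} \approx 3.767$)
$h - 435 = \frac{388}{103} - 435 = - \frac{44417}{103}$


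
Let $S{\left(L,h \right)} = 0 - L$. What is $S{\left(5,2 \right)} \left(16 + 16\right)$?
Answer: $-160$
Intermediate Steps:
$S{\left(L,h \right)} = - L$
$S{\left(5,2 \right)} \left(16 + 16\right) = \left(-1\right) 5 \left(16 + 16\right) = \left(-5\right) 32 = -160$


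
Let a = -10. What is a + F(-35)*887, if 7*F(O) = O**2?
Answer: 155215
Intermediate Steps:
F(O) = O**2/7
a + F(-35)*887 = -10 + ((1/7)*(-35)**2)*887 = -10 + ((1/7)*1225)*887 = -10 + 175*887 = -10 + 155225 = 155215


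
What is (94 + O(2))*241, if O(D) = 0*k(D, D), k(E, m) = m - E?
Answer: 22654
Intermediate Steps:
O(D) = 0 (O(D) = 0*(D - D) = 0*0 = 0)
(94 + O(2))*241 = (94 + 0)*241 = 94*241 = 22654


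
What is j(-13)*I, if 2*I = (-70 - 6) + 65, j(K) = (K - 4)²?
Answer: -3179/2 ≈ -1589.5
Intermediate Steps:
j(K) = (-4 + K)²
I = -11/2 (I = ((-70 - 6) + 65)/2 = (-76 + 65)/2 = (½)*(-11) = -11/2 ≈ -5.5000)
j(-13)*I = (-4 - 13)²*(-11/2) = (-17)²*(-11/2) = 289*(-11/2) = -3179/2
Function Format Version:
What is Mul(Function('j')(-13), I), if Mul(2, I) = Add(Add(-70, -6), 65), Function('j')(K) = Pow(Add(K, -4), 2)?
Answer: Rational(-3179, 2) ≈ -1589.5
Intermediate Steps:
Function('j')(K) = Pow(Add(-4, K), 2)
I = Rational(-11, 2) (I = Mul(Rational(1, 2), Add(Add(-70, -6), 65)) = Mul(Rational(1, 2), Add(-76, 65)) = Mul(Rational(1, 2), -11) = Rational(-11, 2) ≈ -5.5000)
Mul(Function('j')(-13), I) = Mul(Pow(Add(-4, -13), 2), Rational(-11, 2)) = Mul(Pow(-17, 2), Rational(-11, 2)) = Mul(289, Rational(-11, 2)) = Rational(-3179, 2)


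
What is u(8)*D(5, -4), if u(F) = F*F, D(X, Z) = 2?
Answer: 128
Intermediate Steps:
u(F) = F²
u(8)*D(5, -4) = 8²*2 = 64*2 = 128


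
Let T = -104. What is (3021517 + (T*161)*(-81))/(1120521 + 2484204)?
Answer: 4377781/3604725 ≈ 1.2145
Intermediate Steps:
(3021517 + (T*161)*(-81))/(1120521 + 2484204) = (3021517 - 104*161*(-81))/(1120521 + 2484204) = (3021517 - 16744*(-81))/3604725 = (3021517 + 1356264)*(1/3604725) = 4377781*(1/3604725) = 4377781/3604725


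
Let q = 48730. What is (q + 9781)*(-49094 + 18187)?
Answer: -1808399477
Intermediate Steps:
(q + 9781)*(-49094 + 18187) = (48730 + 9781)*(-49094 + 18187) = 58511*(-30907) = -1808399477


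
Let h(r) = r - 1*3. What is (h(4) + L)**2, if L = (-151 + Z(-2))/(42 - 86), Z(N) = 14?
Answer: 32761/1936 ≈ 16.922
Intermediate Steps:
h(r) = -3 + r (h(r) = r - 3 = -3 + r)
L = 137/44 (L = (-151 + 14)/(42 - 86) = -137/(-44) = -137*(-1/44) = 137/44 ≈ 3.1136)
(h(4) + L)**2 = ((-3 + 4) + 137/44)**2 = (1 + 137/44)**2 = (181/44)**2 = 32761/1936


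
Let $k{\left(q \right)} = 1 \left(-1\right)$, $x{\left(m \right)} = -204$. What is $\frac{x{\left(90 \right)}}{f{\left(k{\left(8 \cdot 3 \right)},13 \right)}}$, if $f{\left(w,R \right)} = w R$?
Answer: $\frac{204}{13} \approx 15.692$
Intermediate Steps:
$k{\left(q \right)} = -1$
$f{\left(w,R \right)} = R w$
$\frac{x{\left(90 \right)}}{f{\left(k{\left(8 \cdot 3 \right)},13 \right)}} = - \frac{204}{13 \left(-1\right)} = - \frac{204}{-13} = \left(-204\right) \left(- \frac{1}{13}\right) = \frac{204}{13}$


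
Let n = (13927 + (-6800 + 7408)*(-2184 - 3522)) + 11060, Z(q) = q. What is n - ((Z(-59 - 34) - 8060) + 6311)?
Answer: -3442419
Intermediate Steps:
n = -3444261 (n = (13927 + 608*(-5706)) + 11060 = (13927 - 3469248) + 11060 = -3455321 + 11060 = -3444261)
n - ((Z(-59 - 34) - 8060) + 6311) = -3444261 - (((-59 - 34) - 8060) + 6311) = -3444261 - ((-93 - 8060) + 6311) = -3444261 - (-8153 + 6311) = -3444261 - 1*(-1842) = -3444261 + 1842 = -3442419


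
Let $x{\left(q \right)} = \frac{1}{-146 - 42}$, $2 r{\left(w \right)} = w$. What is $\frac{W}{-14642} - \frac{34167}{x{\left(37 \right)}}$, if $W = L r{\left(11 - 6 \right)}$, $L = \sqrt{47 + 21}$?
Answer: $6423396 - \frac{5 \sqrt{17}}{14642} \approx 6.4234 \cdot 10^{6}$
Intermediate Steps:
$L = 2 \sqrt{17}$ ($L = \sqrt{68} = 2 \sqrt{17} \approx 8.2462$)
$r{\left(w \right)} = \frac{w}{2}$
$x{\left(q \right)} = - \frac{1}{188}$ ($x{\left(q \right)} = \frac{1}{-188} = - \frac{1}{188}$)
$W = 5 \sqrt{17}$ ($W = 2 \sqrt{17} \frac{11 - 6}{2} = 2 \sqrt{17} \cdot \frac{1}{2} \cdot 5 = 2 \sqrt{17} \cdot \frac{5}{2} = 5 \sqrt{17} \approx 20.616$)
$\frac{W}{-14642} - \frac{34167}{x{\left(37 \right)}} = \frac{5 \sqrt{17}}{-14642} - \frac{34167}{- \frac{1}{188}} = 5 \sqrt{17} \left(- \frac{1}{14642}\right) - -6423396 = - \frac{5 \sqrt{17}}{14642} + 6423396 = 6423396 - \frac{5 \sqrt{17}}{14642}$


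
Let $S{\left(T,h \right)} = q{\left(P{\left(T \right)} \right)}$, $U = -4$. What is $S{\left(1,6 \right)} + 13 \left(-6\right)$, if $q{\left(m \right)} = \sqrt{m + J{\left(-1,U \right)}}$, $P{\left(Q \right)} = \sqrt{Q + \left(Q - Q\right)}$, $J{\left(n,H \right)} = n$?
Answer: $-78$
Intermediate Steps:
$P{\left(Q \right)} = \sqrt{Q}$ ($P{\left(Q \right)} = \sqrt{Q + 0} = \sqrt{Q}$)
$q{\left(m \right)} = \sqrt{-1 + m}$ ($q{\left(m \right)} = \sqrt{m - 1} = \sqrt{-1 + m}$)
$S{\left(T,h \right)} = \sqrt{-1 + \sqrt{T}}$
$S{\left(1,6 \right)} + 13 \left(-6\right) = \sqrt{-1 + \sqrt{1}} + 13 \left(-6\right) = \sqrt{-1 + 1} - 78 = \sqrt{0} - 78 = 0 - 78 = -78$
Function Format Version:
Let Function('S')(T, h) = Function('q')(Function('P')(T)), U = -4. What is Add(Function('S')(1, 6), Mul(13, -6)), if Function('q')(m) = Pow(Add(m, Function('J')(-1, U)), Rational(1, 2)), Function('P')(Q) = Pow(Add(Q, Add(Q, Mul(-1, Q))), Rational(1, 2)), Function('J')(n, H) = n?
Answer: -78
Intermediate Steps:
Function('P')(Q) = Pow(Q, Rational(1, 2)) (Function('P')(Q) = Pow(Add(Q, 0), Rational(1, 2)) = Pow(Q, Rational(1, 2)))
Function('q')(m) = Pow(Add(-1, m), Rational(1, 2)) (Function('q')(m) = Pow(Add(m, -1), Rational(1, 2)) = Pow(Add(-1, m), Rational(1, 2)))
Function('S')(T, h) = Pow(Add(-1, Pow(T, Rational(1, 2))), Rational(1, 2))
Add(Function('S')(1, 6), Mul(13, -6)) = Add(Pow(Add(-1, Pow(1, Rational(1, 2))), Rational(1, 2)), Mul(13, -6)) = Add(Pow(Add(-1, 1), Rational(1, 2)), -78) = Add(Pow(0, Rational(1, 2)), -78) = Add(0, -78) = -78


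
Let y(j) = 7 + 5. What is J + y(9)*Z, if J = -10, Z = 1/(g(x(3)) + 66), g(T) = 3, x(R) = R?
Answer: -226/23 ≈ -9.8261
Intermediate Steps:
Z = 1/69 (Z = 1/(3 + 66) = 1/69 ≈ 0.014493)
y(j) = 12
J + y(9)*Z = -10 + 12*(1/69) = -10 + 4/23 = -226/23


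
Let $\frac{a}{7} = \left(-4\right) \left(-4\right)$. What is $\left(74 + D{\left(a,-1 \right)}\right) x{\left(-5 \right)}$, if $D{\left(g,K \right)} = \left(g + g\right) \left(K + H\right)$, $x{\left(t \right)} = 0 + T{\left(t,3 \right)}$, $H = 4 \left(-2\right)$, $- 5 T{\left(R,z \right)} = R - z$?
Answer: $- \frac{15536}{5} \approx -3107.2$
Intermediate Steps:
$T{\left(R,z \right)} = - \frac{R}{5} + \frac{z}{5}$ ($T{\left(R,z \right)} = - \frac{R - z}{5} = - \frac{R}{5} + \frac{z}{5}$)
$H = -8$
$x{\left(t \right)} = \frac{3}{5} - \frac{t}{5}$ ($x{\left(t \right)} = 0 - \left(- \frac{3}{5} + \frac{t}{5}\right) = \frac{3}{5} - \frac{t}{5}$)
$a = 112$ ($a = 7 \left(\left(-4\right) \left(-4\right)\right) = 7 \cdot 16 = 112$)
$D{\left(g,K \right)} = 2 g \left(-8 + K\right)$ ($D{\left(g,K \right)} = \left(g + g\right) \left(K - 8\right) = 2 g \left(-8 + K\right)$)
$\left(74 + D{\left(a,-1 \right)}\right) x{\left(-5 \right)} = \left(74 + 2 \cdot 112 \left(-8 - 1\right)\right) \left(\frac{3}{5} - -1\right) = \left(74 + 2 \cdot 112 \left(-9\right)\right) \left(\frac{3}{5} + 1\right) = \left(74 - 2016\right) \frac{8}{5} = \left(-1942\right) \frac{8}{5} = - \frac{15536}{5}$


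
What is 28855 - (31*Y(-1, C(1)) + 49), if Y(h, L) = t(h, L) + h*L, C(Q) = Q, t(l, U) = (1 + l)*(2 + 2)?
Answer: 28837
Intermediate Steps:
t(l, U) = 4 + 4*l (t(l, U) = (1 + l)*4 = 4 + 4*l)
Y(h, L) = 4 + 4*h + L*h (Y(h, L) = (4 + 4*h) + h*L = (4 + 4*h) + L*h = 4 + 4*h + L*h)
28855 - (31*Y(-1, C(1)) + 49) = 28855 - (31*(4 + 4*(-1) + 1*(-1)) + 49) = 28855 - (31*(4 - 4 - 1) + 49) = 28855 - (31*(-1) + 49) = 28855 - (-31 + 49) = 28855 - 1*18 = 28855 - 18 = 28837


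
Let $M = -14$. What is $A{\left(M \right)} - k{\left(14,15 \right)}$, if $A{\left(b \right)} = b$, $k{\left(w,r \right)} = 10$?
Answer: $-24$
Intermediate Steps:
$A{\left(M \right)} - k{\left(14,15 \right)} = -14 - 10 = -24$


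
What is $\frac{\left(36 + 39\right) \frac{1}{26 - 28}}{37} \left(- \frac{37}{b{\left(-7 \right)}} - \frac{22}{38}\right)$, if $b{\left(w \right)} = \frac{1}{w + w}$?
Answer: $- \frac{737325}{1406} \approx -524.41$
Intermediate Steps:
$b{\left(w \right)} = \frac{1}{2 w}$
$\frac{\left(36 + 39\right) \frac{1}{26 - 28}}{37} \left(- \frac{37}{b{\left(-7 \right)}} - \frac{22}{38}\right) = \frac{\left(36 + 39\right) \frac{1}{26 - 28}}{37} \left(- \frac{37}{\frac{1}{2} \frac{1}{-7}} - \frac{22}{38}\right) = \frac{75}{-2} \cdot \frac{1}{37} \left(- \frac{37}{\frac{1}{2} \left(- \frac{1}{7}\right)} - \frac{11}{19}\right) = 75 \left(- \frac{1}{2}\right) \frac{1}{37} \left(- \frac{37}{- \frac{1}{14}} - \frac{11}{19}\right) = \left(- \frac{75}{2}\right) \frac{1}{37} \left(\left(-37\right) \left(-14\right) - \frac{11}{19}\right) = - \frac{75 \left(518 - \frac{11}{19}\right)}{74} = \left(- \frac{75}{74}\right) \frac{9831}{19} = - \frac{737325}{1406}$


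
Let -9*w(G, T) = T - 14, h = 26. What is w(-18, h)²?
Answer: 16/9 ≈ 1.7778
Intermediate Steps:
w(G, T) = 14/9 - T/9 (w(G, T) = -(T - 14)/9 = -(-14 + T)/9 = 14/9 - T/9)
w(-18, h)² = (14/9 - ⅑*26)² = (14/9 - 26/9)² = (-4/3)² = 16/9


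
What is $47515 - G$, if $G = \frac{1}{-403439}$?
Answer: $\frac{19169404086}{403439} \approx 47515.0$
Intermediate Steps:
$G = - \frac{1}{403439} \approx -2.4787 \cdot 10^{-6}$
$47515 - G = 47515 - - \frac{1}{403439} = 47515 + \frac{1}{403439} = \frac{19169404086}{403439}$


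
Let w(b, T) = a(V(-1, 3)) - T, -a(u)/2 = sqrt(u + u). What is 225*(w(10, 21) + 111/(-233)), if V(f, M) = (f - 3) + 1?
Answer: -1125900/233 - 450*I*sqrt(6) ≈ -4832.2 - 1102.3*I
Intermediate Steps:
V(f, M) = -2 + f (V(f, M) = (-3 + f) + 1 = -2 + f)
a(u) = -2*sqrt(2)*sqrt(u) (a(u) = -2*sqrt(u + u) = -2*sqrt(2)*sqrt(u))
w(b, T) = -T - 2*I*sqrt(6) (w(b, T) = -2*sqrt(2)*sqrt(-2 - 1) - T = -2*sqrt(2)*sqrt(-3) - T = -2*sqrt(2)*I*sqrt(3) - T = -2*I*sqrt(6) - T = -T - 2*I*sqrt(6))
225*(w(10, 21) + 111/(-233)) = 225*((-1*21 - 2*I*sqrt(6)) + 111/(-233)) = 225*((-21 - 2*I*sqrt(6)) + 111*(-1/233)) = 225*((-21 - 2*I*sqrt(6)) - 111/233) = 225*(-5004/233 - 2*I*sqrt(6)) = -1125900/233 - 450*I*sqrt(6)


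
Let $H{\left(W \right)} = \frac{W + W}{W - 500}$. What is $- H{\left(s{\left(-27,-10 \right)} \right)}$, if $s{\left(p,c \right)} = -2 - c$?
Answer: $\frac{4}{123} \approx 0.03252$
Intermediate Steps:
$H{\left(W \right)} = \frac{2 W}{-500 + W}$
$- H{\left(s{\left(-27,-10 \right)} \right)} = - \frac{2 \left(-2 - -10\right)}{-500 - -8} = - \frac{2 \left(-2 + 10\right)}{-500 + \left(-2 + 10\right)} = - \frac{2 \cdot 8}{-500 + 8} = - \frac{2 \cdot 8}{-492} = - \frac{2 \cdot 8 \left(-1\right)}{492} = \left(-1\right) \left(- \frac{4}{123}\right) = \frac{4}{123}$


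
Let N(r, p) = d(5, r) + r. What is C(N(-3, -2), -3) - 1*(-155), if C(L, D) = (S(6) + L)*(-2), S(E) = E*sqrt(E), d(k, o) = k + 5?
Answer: 141 - 12*sqrt(6) ≈ 111.61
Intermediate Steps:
d(k, o) = 5 + k
N(r, p) = 10 + r (N(r, p) = (5 + 5) + r = 10 + r)
S(E) = E**(3/2)
C(L, D) = -12*sqrt(6) - 2*L (C(L, D) = (6**(3/2) + L)*(-2) = (6*sqrt(6) + L)*(-2) = (L + 6*sqrt(6))*(-2) = -12*sqrt(6) - 2*L)
C(N(-3, -2), -3) - 1*(-155) = (-12*sqrt(6) - 2*(10 - 3)) - 1*(-155) = (-12*sqrt(6) - 2*7) + 155 = (-12*sqrt(6) - 14) + 155 = (-14 - 12*sqrt(6)) + 155 = 141 - 12*sqrt(6)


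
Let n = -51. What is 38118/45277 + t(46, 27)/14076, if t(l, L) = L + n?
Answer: 44621860/53109921 ≈ 0.84018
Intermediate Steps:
t(l, L) = -51 + L (t(l, L) = L - 51 = -51 + L)
38118/45277 + t(46, 27)/14076 = 38118/45277 + (-51 + 27)/14076 = 38118*(1/45277) - 24*1/14076 = 38118/45277 - 2/1173 = 44621860/53109921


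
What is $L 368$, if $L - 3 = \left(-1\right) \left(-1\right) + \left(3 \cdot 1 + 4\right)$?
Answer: $4048$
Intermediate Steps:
$L = 11$ ($L = 3 + \left(\left(-1\right) \left(-1\right) + \left(3 \cdot 1 + 4\right)\right) = 3 + \left(1 + \left(3 + 4\right)\right) = 3 + \left(1 + 7\right) = 3 + 8 = 11$)
$L 368 = 11 \cdot 368 = 4048$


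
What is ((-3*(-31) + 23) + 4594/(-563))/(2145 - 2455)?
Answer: -30357/87265 ≈ -0.34787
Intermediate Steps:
((-3*(-31) + 23) + 4594/(-563))/(2145 - 2455) = ((93 + 23) + 4594*(-1/563))/(-310) = (116 - 4594/563)*(-1/310) = (60714/563)*(-1/310) = -30357/87265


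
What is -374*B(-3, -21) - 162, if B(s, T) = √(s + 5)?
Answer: -162 - 374*√2 ≈ -690.92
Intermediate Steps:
B(s, T) = √(5 + s)
-374*B(-3, -21) - 162 = -374*√(5 - 3) - 162 = -374*√2 - 162 = -162 - 374*√2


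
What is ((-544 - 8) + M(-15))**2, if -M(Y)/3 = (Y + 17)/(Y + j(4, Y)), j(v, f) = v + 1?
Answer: 7601049/25 ≈ 3.0404e+5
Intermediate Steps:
j(v, f) = 1 + v
M(Y) = -3*(17 + Y)/(5 + Y) (M(Y) = -3*(Y + 17)/(Y + (1 + 4)) = -3*(17 + Y)/(Y + 5) = -3*(17 + Y)/(5 + Y))
((-544 - 8) + M(-15))**2 = ((-544 - 8) + 3*(-17 - 1*(-15))/(5 - 15))**2 = (-552 + 3*(-17 + 15)/(-10))**2 = (-552 + 3*(-1/10)*(-2))**2 = (-552 + 3/5)**2 = (-2757/5)**2 = 7601049/25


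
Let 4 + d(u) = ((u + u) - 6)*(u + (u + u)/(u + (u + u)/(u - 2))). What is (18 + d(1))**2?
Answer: 324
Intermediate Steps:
d(u) = -4 + (-6 + 2*u)*(u + 2*u/(u + 2*u/(-2 + u))) (d(u) = -4 + ((u + u) - 6)*(u + (u + u)/(u + (u + u)/(u - 2))) = -4 + (2*u - 6)*(u + (2*u)/(u + (2*u)/(-2 + u))) = -4 + (-6 + 2*u)*(u + (2*u)/(u + 2*u/(-2 + u))) = -4 + (-6 + 2*u)*(u + 2*u/(u + 2*u/(-2 + u))))
(18 + d(1))**2 = (18 + 2*(12 - 1*1*(12 + 1 - 1*1**2))/1)**2 = (18 + 2*1*(12 - 1*1*(12 + 1 - 1*1)))**2 = (18 + 2*1*(12 - 1*1*(12 + 1 - 1)))**2 = (18 + 2*1*(12 - 1*1*12))**2 = (18 + 2*1*(12 - 12))**2 = (18 + 2*1*0)**2 = (18 + 0)**2 = 18**2 = 324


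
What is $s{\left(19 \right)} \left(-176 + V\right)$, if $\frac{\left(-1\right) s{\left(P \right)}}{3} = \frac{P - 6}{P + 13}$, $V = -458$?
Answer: $\frac{12363}{16} \approx 772.69$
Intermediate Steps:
$s{\left(P \right)} = - \frac{3 \left(-6 + P\right)}{13 + P}$ ($s{\left(P \right)} = - 3 \frac{P - 6}{P + 13} = - 3 \frac{-6 + P}{13 + P} = - \frac{3 \left(-6 + P\right)}{13 + P}$)
$s{\left(19 \right)} \left(-176 + V\right) = \frac{3 \left(6 - 19\right)}{13 + 19} \left(-176 - 458\right) = \frac{3 \left(6 - 19\right)}{32} \left(-634\right) = 3 \cdot \frac{1}{32} \left(-13\right) \left(-634\right) = \left(- \frac{39}{32}\right) \left(-634\right) = \frac{12363}{16}$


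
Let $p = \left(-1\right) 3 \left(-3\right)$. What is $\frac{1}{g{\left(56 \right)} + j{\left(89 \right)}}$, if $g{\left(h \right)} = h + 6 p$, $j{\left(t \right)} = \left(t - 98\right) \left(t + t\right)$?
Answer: $- \frac{1}{1492} \approx -0.00067024$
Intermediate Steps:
$p = 9$ ($p = \left(-3\right) \left(-3\right) = 9$)
$j{\left(t \right)} = 2 t \left(-98 + t\right)$ ($j{\left(t \right)} = \left(-98 + t\right) 2 t = 2 t \left(-98 + t\right)$)
$g{\left(h \right)} = 54 + h$ ($g{\left(h \right)} = h + 6 \cdot 9 = h + 54 = 54 + h$)
$\frac{1}{g{\left(56 \right)} + j{\left(89 \right)}} = \frac{1}{\left(54 + 56\right) + 2 \cdot 89 \left(-98 + 89\right)} = \frac{1}{110 + 2 \cdot 89 \left(-9\right)} = \frac{1}{110 - 1602} = \frac{1}{-1492} = - \frac{1}{1492}$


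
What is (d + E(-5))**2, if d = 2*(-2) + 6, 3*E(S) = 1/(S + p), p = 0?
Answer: 841/225 ≈ 3.7378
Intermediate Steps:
E(S) = 1/(3*S) (E(S) = 1/(3*(S + 0)) = 1/(3*S))
d = 2 (d = -4 + 6 = 2)
(d + E(-5))**2 = (2 + (1/3)/(-5))**2 = (2 + (1/3)*(-1/5))**2 = (2 - 1/15)**2 = (29/15)**2 = 841/225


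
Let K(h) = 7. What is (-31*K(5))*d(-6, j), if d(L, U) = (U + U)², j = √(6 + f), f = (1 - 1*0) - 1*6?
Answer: -868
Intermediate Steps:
f = -5 (f = (1 + 0) - 6 = 1 - 6 = -5)
j = 1 (j = √(6 - 5) = √1 = 1)
d(L, U) = 4*U² (d(L, U) = (2*U)² = 4*U²)
(-31*K(5))*d(-6, j) = (-31*7)*(4*1²) = -868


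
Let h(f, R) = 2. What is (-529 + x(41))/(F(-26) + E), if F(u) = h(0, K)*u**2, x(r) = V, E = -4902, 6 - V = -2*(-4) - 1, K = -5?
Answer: 53/355 ≈ 0.14930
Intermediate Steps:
V = -1 (V = 6 - (-2*(-4) - 1) = 6 - (8 - 1) = 6 - 1*7 = 6 - 7 = -1)
x(r) = -1
F(u) = 2*u**2
(-529 + x(41))/(F(-26) + E) = (-529 - 1)/(2*(-26)**2 - 4902) = -530/(2*676 - 4902) = -530/(1352 - 4902) = -530/(-3550) = -530*(-1/3550) = 53/355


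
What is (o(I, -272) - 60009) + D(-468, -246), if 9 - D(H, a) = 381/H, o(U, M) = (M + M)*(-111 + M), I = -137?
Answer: 23143039/156 ≈ 1.4835e+5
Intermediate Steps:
o(U, M) = 2*M*(-111 + M) (o(U, M) = (2*M)*(-111 + M) = 2*M*(-111 + M))
D(H, a) = 9 - 381/H
(o(I, -272) - 60009) + D(-468, -246) = (2*(-272)*(-111 - 272) - 60009) + (9 - 381/(-468)) = (2*(-272)*(-383) - 60009) + (9 - 381*(-1/468)) = (208352 - 60009) + (9 + 127/156) = 148343 + 1531/156 = 23143039/156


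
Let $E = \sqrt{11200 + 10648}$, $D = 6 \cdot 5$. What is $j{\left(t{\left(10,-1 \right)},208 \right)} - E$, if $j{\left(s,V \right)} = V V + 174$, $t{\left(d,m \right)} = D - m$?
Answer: $43438 - 2 \sqrt{5462} \approx 43290.0$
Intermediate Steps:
$D = 30$
$t{\left(d,m \right)} = 30 - m$
$j{\left(s,V \right)} = 174 + V^{2}$ ($j{\left(s,V \right)} = V^{2} + 174 = 174 + V^{2}$)
$E = 2 \sqrt{5462}$ ($E = \sqrt{21848} = 2 \sqrt{5462} \approx 147.81$)
$j{\left(t{\left(10,-1 \right)},208 \right)} - E = \left(174 + 208^{2}\right) - 2 \sqrt{5462} = \left(174 + 43264\right) - 2 \sqrt{5462} = 43438 - 2 \sqrt{5462}$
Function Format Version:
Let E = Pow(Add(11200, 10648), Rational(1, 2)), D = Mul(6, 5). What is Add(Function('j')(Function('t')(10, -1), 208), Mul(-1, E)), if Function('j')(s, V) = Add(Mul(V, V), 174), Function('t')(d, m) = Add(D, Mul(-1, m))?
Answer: Add(43438, Mul(-2, Pow(5462, Rational(1, 2)))) ≈ 43290.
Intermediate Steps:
D = 30
Function('t')(d, m) = Add(30, Mul(-1, m))
Function('j')(s, V) = Add(174, Pow(V, 2)) (Function('j')(s, V) = Add(Pow(V, 2), 174) = Add(174, Pow(V, 2)))
E = Mul(2, Pow(5462, Rational(1, 2))) (E = Pow(21848, Rational(1, 2)) = Mul(2, Pow(5462, Rational(1, 2))) ≈ 147.81)
Add(Function('j')(Function('t')(10, -1), 208), Mul(-1, E)) = Add(Add(174, Pow(208, 2)), Mul(-1, Mul(2, Pow(5462, Rational(1, 2))))) = Add(Add(174, 43264), Mul(-2, Pow(5462, Rational(1, 2)))) = Add(43438, Mul(-2, Pow(5462, Rational(1, 2))))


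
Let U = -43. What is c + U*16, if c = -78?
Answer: -766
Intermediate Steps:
c + U*16 = -78 - 43*16 = -78 - 688 = -766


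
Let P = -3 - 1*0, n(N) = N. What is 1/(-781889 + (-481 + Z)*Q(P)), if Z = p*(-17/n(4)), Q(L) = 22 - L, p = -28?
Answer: -1/790939 ≈ -1.2643e-6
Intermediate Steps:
P = -3 (P = -3 + 0 = -3)
Z = 119 (Z = -(-476)/4 = -28*(-17/4) = 119)
1/(-781889 + (-481 + Z)*Q(P)) = 1/(-781889 + (-481 + 119)*(22 - 1*(-3))) = 1/(-781889 - 362*(22 + 3)) = 1/(-781889 - 362*25) = 1/(-781889 - 9050) = 1/(-790939) = -1/790939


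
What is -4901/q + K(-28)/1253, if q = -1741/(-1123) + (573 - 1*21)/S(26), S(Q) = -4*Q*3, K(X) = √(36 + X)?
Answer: 71549699/3196 + 2*√2/1253 ≈ 22387.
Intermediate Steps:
S(Q) = -12*Q
q = -3196/14599 (q = -1741/(-1123) + (573 - 1*21)/((-12*26)) = -1741*(-1/1123) + (573 - 21)/(-312) = 1741/1123 + 552*(-1/312) = 1741/1123 - 23/13 = -3196/14599 ≈ -0.21892)
-4901/q + K(-28)/1253 = -4901/(-3196/14599) + √(36 - 28)/1253 = -4901*(-14599/3196) + √8*(1/1253) = 71549699/3196 + (2*√2)*(1/1253) = 71549699/3196 + 2*√2/1253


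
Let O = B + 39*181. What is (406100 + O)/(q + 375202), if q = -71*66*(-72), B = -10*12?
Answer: 413039/712594 ≈ 0.57963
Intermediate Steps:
B = -120
q = 337392 (q = -4686*(-72) = 337392)
O = 6939 (O = -120 + 39*181 = -120 + 7059 = 6939)
(406100 + O)/(q + 375202) = (406100 + 6939)/(337392 + 375202) = 413039/712594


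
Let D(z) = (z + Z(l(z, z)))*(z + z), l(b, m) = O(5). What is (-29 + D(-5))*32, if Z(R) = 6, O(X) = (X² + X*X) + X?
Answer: -1248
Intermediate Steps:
O(X) = X + 2*X² (O(X) = (X² + X²) + X = 2*X² + X = X + 2*X²)
l(b, m) = 55 (l(b, m) = 5*(1 + 2*5) = 5*(1 + 10) = 5*11 = 55)
D(z) = 2*z*(6 + z) (D(z) = (z + 6)*(z + z) = (6 + z)*(2*z) = 2*z*(6 + z))
(-29 + D(-5))*32 = (-29 + 2*(-5)*(6 - 5))*32 = (-29 + 2*(-5)*1)*32 = (-29 - 10)*32 = -39*32 = -1248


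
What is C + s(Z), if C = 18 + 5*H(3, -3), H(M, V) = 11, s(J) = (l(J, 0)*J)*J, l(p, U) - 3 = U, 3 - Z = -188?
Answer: 109516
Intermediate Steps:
Z = 191 (Z = 3 - 1*(-188) = 3 + 188 = 191)
l(p, U) = 3 + U
s(J) = 3*J² (s(J) = ((3 + 0)*J)*J = (3*J)*J = 3*J²)
C = 73 (C = 18 + 5*11 = 18 + 55 = 73)
C + s(Z) = 73 + 3*191² = 73 + 3*36481 = 73 + 109443 = 109516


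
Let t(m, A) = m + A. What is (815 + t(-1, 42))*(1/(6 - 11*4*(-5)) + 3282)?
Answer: 317461724/113 ≈ 2.8094e+6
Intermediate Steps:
t(m, A) = A + m
(815 + t(-1, 42))*(1/(6 - 11*4*(-5)) + 3282) = (815 + (42 - 1))*(1/(6 - 11*4*(-5)) + 3282) = (815 + 41)*(1/(6 - 44*(-5)) + 3282) = 856*(1/(6 + 220) + 3282) = 856*(1/226 + 3282) = 856*(741733/226) = 317461724/113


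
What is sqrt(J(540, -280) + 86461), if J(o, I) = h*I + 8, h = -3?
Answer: 3*sqrt(9701) ≈ 295.48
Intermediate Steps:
J(o, I) = 8 - 3*I (J(o, I) = -3*I + 8 = 8 - 3*I)
sqrt(J(540, -280) + 86461) = sqrt((8 - 3*(-280)) + 86461) = sqrt((8 + 840) + 86461) = sqrt(848 + 86461) = sqrt(87309) = 3*sqrt(9701)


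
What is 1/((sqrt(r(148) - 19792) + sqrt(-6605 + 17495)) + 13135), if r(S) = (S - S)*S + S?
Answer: 1/(13135 + 33*sqrt(10) + 2*I*sqrt(4911)) ≈ 7.5524e-5 - 7.995e-7*I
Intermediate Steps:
r(S) = S (r(S) = 0*S + S = 0 + S = S)
1/((sqrt(r(148) - 19792) + sqrt(-6605 + 17495)) + 13135) = 1/((sqrt(148 - 19792) + sqrt(-6605 + 17495)) + 13135) = 1/((sqrt(-19644) + sqrt(10890)) + 13135) = 1/((2*I*sqrt(4911) + 33*sqrt(10)) + 13135) = 1/((33*sqrt(10) + 2*I*sqrt(4911)) + 13135) = 1/(13135 + 33*sqrt(10) + 2*I*sqrt(4911))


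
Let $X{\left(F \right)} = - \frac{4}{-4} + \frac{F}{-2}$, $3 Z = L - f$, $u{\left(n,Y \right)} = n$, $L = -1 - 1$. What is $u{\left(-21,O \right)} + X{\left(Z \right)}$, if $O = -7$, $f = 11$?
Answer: $- \frac{107}{6} \approx -17.833$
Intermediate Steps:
$L = -2$ ($L = -1 - 1 = -2$)
$Z = - \frac{13}{3}$ ($Z = \frac{-2 - 11}{3} = \frac{1}{3} \left(-13\right) = - \frac{13}{3} \approx -4.3333$)
$X{\left(F \right)} = 1 - \frac{F}{2}$ ($X{\left(F \right)} = \left(-4\right) \left(- \frac{1}{4}\right) + F \left(- \frac{1}{2}\right) = 1 - \frac{F}{2}$)
$u{\left(-21,O \right)} + X{\left(Z \right)} = -21 + \left(1 - - \frac{13}{6}\right) = -21 + \left(1 + \frac{13}{6}\right) = -21 + \frac{19}{6} = - \frac{107}{6}$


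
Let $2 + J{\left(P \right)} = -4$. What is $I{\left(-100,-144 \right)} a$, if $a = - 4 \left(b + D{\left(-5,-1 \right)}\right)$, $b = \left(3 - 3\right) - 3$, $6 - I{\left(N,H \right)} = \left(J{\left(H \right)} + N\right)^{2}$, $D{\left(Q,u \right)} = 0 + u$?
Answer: $-179680$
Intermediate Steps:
$J{\left(P \right)} = -6$ ($J{\left(P \right)} = -2 - 4 = -6$)
$D{\left(Q,u \right)} = u$
$I{\left(N,H \right)} = 6 - \left(-6 + N\right)^{2}$
$b = -3$ ($b = 0 - 3 = -3$)
$a = 16$ ($a = - 4 \left(-3 - 1\right) = \left(-4\right) \left(-4\right) = 16$)
$I{\left(-100,-144 \right)} a = \left(6 - \left(-6 - 100\right)^{2}\right) 16 = \left(6 - \left(-106\right)^{2}\right) 16 = \left(6 - 11236\right) 16 = \left(-11230\right) 16 = -179680$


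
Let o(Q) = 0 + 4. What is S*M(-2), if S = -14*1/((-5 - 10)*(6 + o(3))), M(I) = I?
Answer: -14/75 ≈ -0.18667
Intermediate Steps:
o(Q) = 4
S = 7/75 (S = -14*1/((-5 - 10)*(6 + 4)) = -14/((-15*10)) = -14/(-150) = -14*(-1/150) = 7/75 ≈ 0.093333)
S*M(-2) = (7/75)*(-2) = -14/75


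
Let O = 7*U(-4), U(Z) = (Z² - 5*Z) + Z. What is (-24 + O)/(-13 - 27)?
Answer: -5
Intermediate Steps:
U(Z) = Z² - 4*Z
O = 224 (O = 7*(-4*(-4 - 4)) = 7*(-4*(-8)) = 7*32 = 224)
(-24 + O)/(-13 - 27) = (-24 + 224)/(-13 - 27) = 200/(-40) = -1/40*200 = -5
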